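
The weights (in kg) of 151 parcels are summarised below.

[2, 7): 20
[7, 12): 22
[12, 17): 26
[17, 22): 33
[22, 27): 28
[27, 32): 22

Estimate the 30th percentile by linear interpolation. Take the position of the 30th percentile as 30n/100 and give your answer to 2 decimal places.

12.63

Cumulative frequencies: 20, 42, 68, 101, 129, 151
n = 151; position = 30n/100 = 45.3.
This falls in the class [12, 17): L = 12, F = 42, f = 26, h = 5.
30th percentile ≈ 12 + ((45.3 − 42) / 26) × 5 = 12.6346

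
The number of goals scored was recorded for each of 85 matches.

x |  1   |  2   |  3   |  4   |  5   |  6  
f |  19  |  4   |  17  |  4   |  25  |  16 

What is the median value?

Cumulative frequencies: 19, 23, 40, 44, 69, 85
n = 85, so the median is the value in position (n+1)/2 = 43.
Position 43 falls at value 4.

4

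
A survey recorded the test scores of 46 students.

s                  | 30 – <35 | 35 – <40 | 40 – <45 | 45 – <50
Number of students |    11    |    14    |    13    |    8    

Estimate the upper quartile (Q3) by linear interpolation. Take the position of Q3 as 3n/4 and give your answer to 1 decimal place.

Cumulative frequencies: 11, 25, 38, 46
n = 46; position = 3n/4 = 34.5.
This falls in the class 40 – <45: L = 40, F = 25, f = 13, h = 5.
Upper quartile ≈ 40 + ((34.5 − 25) / 13) × 5 = 43.6538

43.7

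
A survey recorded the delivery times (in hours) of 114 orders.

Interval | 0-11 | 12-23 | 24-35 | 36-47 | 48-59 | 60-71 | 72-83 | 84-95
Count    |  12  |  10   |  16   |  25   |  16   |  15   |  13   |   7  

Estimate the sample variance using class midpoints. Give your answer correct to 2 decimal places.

Midpoints: 5.5, 17.5, 29.5, 41.5, 53.5, 65.5, 77.5, 89.5
n = 114, Σfm = 5223, mean = 45.8158
Σfm² = 304708.5
Σf(m − x̄)² = Σfm² − (Σfm)²/n = 304708.5 − 5223²/114 = 65412.6316
Sample variance = 65412.6316 / 113 = 578.8728

578.87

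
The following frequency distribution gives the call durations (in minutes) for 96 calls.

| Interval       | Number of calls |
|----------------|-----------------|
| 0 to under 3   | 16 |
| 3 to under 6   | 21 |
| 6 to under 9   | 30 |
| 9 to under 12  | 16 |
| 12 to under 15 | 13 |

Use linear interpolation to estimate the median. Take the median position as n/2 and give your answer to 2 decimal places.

7.10

Cumulative frequencies: 16, 37, 67, 83, 96
n = 96; position = n/2 = 48.
This falls in the class 6 to under 9: L = 6, F = 37, f = 30, h = 3.
Median ≈ 6 + ((48 − 37) / 30) × 3 = 7.1000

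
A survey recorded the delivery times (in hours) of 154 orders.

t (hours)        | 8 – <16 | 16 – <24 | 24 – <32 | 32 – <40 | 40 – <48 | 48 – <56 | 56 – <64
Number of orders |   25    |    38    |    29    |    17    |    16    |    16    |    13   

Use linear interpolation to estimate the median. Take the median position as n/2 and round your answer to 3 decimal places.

Cumulative frequencies: 25, 63, 92, 109, 125, 141, 154
n = 154; position = n/2 = 77.
This falls in the class 24 – <32: L = 24, F = 63, f = 29, h = 8.
Median ≈ 24 + ((77 − 63) / 29) × 8 = 27.8621

27.862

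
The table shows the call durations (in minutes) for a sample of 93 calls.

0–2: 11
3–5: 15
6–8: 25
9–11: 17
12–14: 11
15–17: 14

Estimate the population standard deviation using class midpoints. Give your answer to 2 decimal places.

4.67

Midpoints: 1, 4, 7, 10, 13, 16
n = 93, Σfm = 783, mean = 8.4194
Σfm² = 8619
Σf(m − x̄)² = Σfm² − (Σfm)²/n = 8619 − 783²/93 = 2026.6452
Population variance = 2026.6452 / 93 = 21.7919
Standard deviation = √21.7919 = 4.6682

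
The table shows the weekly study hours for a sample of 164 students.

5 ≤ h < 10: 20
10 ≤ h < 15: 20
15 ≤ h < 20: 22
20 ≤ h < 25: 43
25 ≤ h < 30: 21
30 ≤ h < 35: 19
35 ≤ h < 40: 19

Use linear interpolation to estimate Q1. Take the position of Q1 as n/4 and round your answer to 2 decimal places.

15.23

Cumulative frequencies: 20, 40, 62, 105, 126, 145, 164
n = 164; position = n/4 = 41.
This falls in the class 15 ≤ h < 20: L = 15, F = 40, f = 22, h = 5.
Lower quartile ≈ 15 + ((41 − 40) / 22) × 5 = 15.2273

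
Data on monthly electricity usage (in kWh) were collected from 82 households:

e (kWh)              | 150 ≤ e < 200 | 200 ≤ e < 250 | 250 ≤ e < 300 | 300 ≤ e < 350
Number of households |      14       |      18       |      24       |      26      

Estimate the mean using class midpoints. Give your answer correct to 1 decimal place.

Midpoints: 175, 225, 275, 325
Σfm = 14×175 + 18×225 + 24×275 + 26×325 = 21550
n = Σf = 82
Mean = 21550 / 82 = 262.8049

262.8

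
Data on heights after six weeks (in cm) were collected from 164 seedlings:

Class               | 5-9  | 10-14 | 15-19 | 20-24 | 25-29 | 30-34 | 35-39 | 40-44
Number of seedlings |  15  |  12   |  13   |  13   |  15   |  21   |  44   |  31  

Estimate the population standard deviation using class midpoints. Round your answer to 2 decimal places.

Midpoints: 7, 12, 17, 22, 27, 32, 37, 42
n = 164, Σfm = 4763, mean = 29.0427
Σfm² = 159871
Σf(m − x̄)² = Σfm² − (Σfm)²/n = 159871 − 4763²/164 = 21540.7012
Population variance = 21540.7012 / 164 = 131.3457
Standard deviation = √131.3457 = 11.4606

11.46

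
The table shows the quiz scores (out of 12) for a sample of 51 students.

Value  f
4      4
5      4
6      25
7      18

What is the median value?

Cumulative frequencies: 4, 8, 33, 51
n = 51, so the median is the value in position (n+1)/2 = 26.
Position 26 falls at value 6.

6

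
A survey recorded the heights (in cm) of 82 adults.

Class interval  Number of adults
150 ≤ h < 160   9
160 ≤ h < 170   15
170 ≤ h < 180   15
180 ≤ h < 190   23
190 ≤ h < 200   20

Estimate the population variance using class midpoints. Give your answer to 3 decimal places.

174.420

Midpoints: 155, 165, 175, 185, 195
n = 82, Σfm = 14650, mean = 178.6585
Σfm² = 2631650
Σf(m − x̄)² = Σfm² − (Σfm)²/n = 2631650 − 14650²/82 = 14302.4390
Population variance = 14302.4390 / 82 = 174.4200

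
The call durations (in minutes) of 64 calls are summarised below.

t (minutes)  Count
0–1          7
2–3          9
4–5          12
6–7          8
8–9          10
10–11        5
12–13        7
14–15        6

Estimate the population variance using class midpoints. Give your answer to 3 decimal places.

Midpoints: 0.5, 2.5, 4.5, 6.5, 8.5, 10.5, 12.5, 14.5
n = 64, Σfm = 444, mean = 6.9375
Σfm² = 4268
Σf(m − x̄)² = Σfm² − (Σfm)²/n = 4268 − 444²/64 = 1187.7500
Population variance = 1187.7500 / 64 = 18.5586

18.559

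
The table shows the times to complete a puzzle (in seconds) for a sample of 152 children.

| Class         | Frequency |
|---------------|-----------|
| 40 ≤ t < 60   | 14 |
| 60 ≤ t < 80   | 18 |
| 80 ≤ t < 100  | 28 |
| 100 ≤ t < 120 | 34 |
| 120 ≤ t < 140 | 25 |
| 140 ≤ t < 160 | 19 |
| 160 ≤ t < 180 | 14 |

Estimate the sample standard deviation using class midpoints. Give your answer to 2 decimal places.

Midpoints: 50, 70, 90, 110, 130, 150, 170
n = 152, Σfm = 16700, mean = 109.8684
Σfm² = 2016000
Σf(m − x̄)² = Σfm² − (Σfm)²/n = 2016000 − 16700²/152 = 181197.3684
Sample variance = 181197.3684 / 151 = 1199.9826
Standard deviation = √1199.9826 = 34.6408

34.64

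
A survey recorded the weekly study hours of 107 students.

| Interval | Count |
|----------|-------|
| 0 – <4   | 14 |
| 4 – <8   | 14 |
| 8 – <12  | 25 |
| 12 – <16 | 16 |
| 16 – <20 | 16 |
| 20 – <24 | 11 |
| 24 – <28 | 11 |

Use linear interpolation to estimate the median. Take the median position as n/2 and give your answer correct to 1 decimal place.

12.1

Cumulative frequencies: 14, 28, 53, 69, 85, 96, 107
n = 107; position = n/2 = 53.5.
This falls in the class 12 – <16: L = 12, F = 53, f = 16, h = 4.
Median ≈ 12 + ((53.5 − 53) / 16) × 4 = 12.1250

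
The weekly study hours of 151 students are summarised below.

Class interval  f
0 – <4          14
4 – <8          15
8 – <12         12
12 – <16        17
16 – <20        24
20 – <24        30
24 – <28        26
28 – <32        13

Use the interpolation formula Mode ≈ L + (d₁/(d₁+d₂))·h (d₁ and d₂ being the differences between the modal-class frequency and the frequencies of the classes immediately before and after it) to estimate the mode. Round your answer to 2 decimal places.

22.40

Modal class: 20 – <24 (highest frequency 30).
d₁ = 30 − 24 = 6, d₂ = 30 − 26 = 4
Mode ≈ 20 + (6/(6+4)) × 4 = 20 + 2.4000 = 22.4000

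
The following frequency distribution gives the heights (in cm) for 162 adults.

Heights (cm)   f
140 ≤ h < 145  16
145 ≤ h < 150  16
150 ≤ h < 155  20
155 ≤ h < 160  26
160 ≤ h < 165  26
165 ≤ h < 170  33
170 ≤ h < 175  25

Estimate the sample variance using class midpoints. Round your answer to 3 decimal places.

Midpoints: 142.5, 147.5, 152.5, 157.5, 162.5, 167.5, 172.5
n = 162, Σfm = 25850, mean = 159.5679
Σfm² = 4139412.5
Σf(m − x̄)² = Σfm² − (Σfm)²/n = 4139412.5 − 25850²/162 = 14582.2531
Sample variance = 14582.2531 / 161 = 90.5730

90.573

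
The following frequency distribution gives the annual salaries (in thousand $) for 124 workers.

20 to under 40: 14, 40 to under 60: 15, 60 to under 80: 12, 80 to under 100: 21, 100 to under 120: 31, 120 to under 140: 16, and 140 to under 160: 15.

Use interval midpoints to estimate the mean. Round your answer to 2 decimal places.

93.87

Midpoints: 30, 50, 70, 90, 110, 130, 150
Σfm = 14×30 + 15×50 + 12×70 + 21×90 + 31×110 + 16×130 + 15×150 = 11640
n = Σf = 124
Mean = 11640 / 124 = 93.8710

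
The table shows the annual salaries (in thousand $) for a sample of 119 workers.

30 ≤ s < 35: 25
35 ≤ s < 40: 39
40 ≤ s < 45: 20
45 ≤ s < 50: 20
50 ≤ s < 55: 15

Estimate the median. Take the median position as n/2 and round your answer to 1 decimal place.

Cumulative frequencies: 25, 64, 84, 104, 119
n = 119; position = n/2 = 59.5.
This falls in the class 35 ≤ s < 40: L = 35, F = 25, f = 39, h = 5.
Median ≈ 35 + ((59.5 − 25) / 39) × 5 = 39.4231

39.4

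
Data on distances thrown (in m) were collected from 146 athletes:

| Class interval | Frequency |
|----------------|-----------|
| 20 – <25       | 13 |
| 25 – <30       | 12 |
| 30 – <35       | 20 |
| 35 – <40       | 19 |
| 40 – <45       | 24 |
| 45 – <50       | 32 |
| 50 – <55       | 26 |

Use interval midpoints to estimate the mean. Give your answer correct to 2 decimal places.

Midpoints: 22.5, 27.5, 32.5, 37.5, 42.5, 47.5, 52.5
Σfm = 13×22.5 + 12×27.5 + 20×32.5 + 19×37.5 + 24×42.5 + 32×47.5 + 26×52.5 = 5890
n = Σf = 146
Mean = 5890 / 146 = 40.3425

40.34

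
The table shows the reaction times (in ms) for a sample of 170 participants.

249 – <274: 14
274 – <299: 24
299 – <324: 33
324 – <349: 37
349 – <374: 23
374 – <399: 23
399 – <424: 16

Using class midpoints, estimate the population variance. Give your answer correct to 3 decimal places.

Midpoints: 261.5, 286.5, 311.5, 336.5, 361.5, 386.5, 411.5
n = 170, Σfm = 57055, mean = 335.6176
Σfm² = 19469782.5
Σf(m − x̄)² = Σfm² − (Σfm)²/n = 19469782.5 − 57055²/170 = 321117.6471
Population variance = 321117.6471 / 170 = 1888.9273

1888.927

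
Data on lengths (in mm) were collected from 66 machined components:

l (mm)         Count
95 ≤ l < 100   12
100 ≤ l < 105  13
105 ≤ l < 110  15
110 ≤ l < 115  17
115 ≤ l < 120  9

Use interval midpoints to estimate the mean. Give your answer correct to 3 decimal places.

107.348

Midpoints: 97.5, 102.5, 107.5, 112.5, 117.5
Σfm = 12×97.5 + 13×102.5 + 15×107.5 + 17×112.5 + 9×117.5 = 7085
n = Σf = 66
Mean = 7085 / 66 = 107.3485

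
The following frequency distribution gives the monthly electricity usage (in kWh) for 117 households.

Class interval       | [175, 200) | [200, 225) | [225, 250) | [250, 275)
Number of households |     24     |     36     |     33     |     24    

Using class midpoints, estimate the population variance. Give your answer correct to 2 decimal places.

668.97

Midpoints: 187.5, 212.5, 237.5, 262.5
n = 117, Σfm = 26287.5, mean = 224.6795
Σfm² = 5984531.25
Σf(m − x̄)² = Σfm² − (Σfm)²/n = 5984531.25 − 26287.5²/117 = 78269.2308
Population variance = 78269.2308 / 117 = 668.9678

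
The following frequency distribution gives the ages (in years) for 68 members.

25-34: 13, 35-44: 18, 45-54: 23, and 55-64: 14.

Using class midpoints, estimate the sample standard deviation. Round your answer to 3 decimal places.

10.277

Midpoints: 29.5, 39.5, 49.5, 59.5
n = 68, Σfm = 3066, mean = 45.0882
Σfm² = 145317
Σf(m − x̄)² = Σfm² − (Σfm)²/n = 145317 − 3066²/68 = 7076.4706
Sample variance = 7076.4706 / 67 = 105.6190
Standard deviation = √105.6190 = 10.2771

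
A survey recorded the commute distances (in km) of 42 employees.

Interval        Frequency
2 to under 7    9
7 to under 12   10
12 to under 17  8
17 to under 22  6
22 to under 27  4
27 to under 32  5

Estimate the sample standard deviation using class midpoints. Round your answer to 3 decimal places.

8.300

Midpoints: 4.5, 9.5, 14.5, 19.5, 24.5, 29.5
n = 42, Σfm = 614, mean = 14.6190
Σfm² = 11800.5
Σf(m − x̄)² = Σfm² − (Σfm)²/n = 11800.5 − 614²/42 = 2824.4048
Sample variance = 2824.4048 / 41 = 68.8879
Standard deviation = √68.8879 = 8.2999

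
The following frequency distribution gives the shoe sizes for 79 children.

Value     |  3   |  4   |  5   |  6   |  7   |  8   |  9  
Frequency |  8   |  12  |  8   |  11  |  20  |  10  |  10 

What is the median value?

7

Cumulative frequencies: 8, 20, 28, 39, 59, 69, 79
n = 79, so the median is the value in position (n+1)/2 = 40.
Position 40 falls at value 7.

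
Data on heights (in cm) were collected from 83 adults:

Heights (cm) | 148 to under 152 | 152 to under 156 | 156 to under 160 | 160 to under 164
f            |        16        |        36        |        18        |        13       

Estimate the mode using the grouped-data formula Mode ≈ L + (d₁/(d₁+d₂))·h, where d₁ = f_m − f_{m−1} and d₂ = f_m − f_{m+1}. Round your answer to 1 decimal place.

154.1

Modal class: 152 to under 156 (highest frequency 36).
d₁ = 36 − 16 = 20, d₂ = 36 − 18 = 18
Mode ≈ 152 + (20/(20+18)) × 4 = 152 + 2.1053 = 154.1053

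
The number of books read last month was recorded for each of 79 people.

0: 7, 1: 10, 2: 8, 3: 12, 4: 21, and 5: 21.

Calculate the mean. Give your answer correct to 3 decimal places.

Values: 0, 1, 2, 3, 4, 5
Σfx = 7×0 + 10×1 + 8×2 + 12×3 + 21×4 + 21×5 = 251
n = Σf = 79
Mean = 251 / 79 = 3.1772

3.177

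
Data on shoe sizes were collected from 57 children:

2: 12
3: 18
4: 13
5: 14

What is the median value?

Cumulative frequencies: 12, 30, 43, 57
n = 57, so the median is the value in position (n+1)/2 = 29.
Position 29 falls at value 3.

3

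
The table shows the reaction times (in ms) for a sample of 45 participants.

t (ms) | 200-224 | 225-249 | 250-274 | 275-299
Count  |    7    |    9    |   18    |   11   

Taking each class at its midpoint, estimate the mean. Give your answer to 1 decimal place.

Midpoints: 212, 237, 262, 287
Σfm = 7×212 + 9×237 + 18×262 + 11×287 = 11490
n = Σf = 45
Mean = 11490 / 45 = 255.3333

255.3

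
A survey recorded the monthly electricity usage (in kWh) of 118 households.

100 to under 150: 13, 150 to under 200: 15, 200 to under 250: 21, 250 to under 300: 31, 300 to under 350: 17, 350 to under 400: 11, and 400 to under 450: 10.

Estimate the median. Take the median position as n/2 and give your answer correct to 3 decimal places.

Cumulative frequencies: 13, 28, 49, 80, 97, 108, 118
n = 118; position = n/2 = 59.
This falls in the class 250 to under 300: L = 250, F = 49, f = 31, h = 50.
Median ≈ 250 + ((59 − 49) / 31) × 50 = 266.1290

266.129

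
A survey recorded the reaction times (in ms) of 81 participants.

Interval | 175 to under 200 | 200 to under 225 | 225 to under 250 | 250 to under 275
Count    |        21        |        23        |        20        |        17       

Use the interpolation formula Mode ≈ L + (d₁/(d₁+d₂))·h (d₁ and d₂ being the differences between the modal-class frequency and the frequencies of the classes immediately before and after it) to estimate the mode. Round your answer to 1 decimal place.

210.0

Modal class: 200 to under 225 (highest frequency 23).
d₁ = 23 − 21 = 2, d₂ = 23 − 20 = 3
Mode ≈ 200 + (2/(2+3)) × 25 = 200 + 10.0000 = 210.0000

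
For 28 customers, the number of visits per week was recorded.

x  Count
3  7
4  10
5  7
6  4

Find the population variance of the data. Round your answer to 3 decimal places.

0.990

Values: 3, 4, 5, 6
n = 28, Σfx = 120, mean = 4.2857
Σfx² = 542
Σf(x − x̄)² = Σfx² − (Σfx)²/n = 542 − 120²/28 = 27.7143
Population variance = 27.7143 / 28 = 0.9898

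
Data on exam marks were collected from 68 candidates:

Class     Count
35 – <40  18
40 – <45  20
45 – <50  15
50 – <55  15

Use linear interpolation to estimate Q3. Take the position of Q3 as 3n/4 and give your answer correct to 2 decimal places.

Cumulative frequencies: 18, 38, 53, 68
n = 68; position = 3n/4 = 51.
This falls in the class 45 – <50: L = 45, F = 38, f = 15, h = 5.
Upper quartile ≈ 45 + ((51 − 38) / 15) × 5 = 49.3333

49.33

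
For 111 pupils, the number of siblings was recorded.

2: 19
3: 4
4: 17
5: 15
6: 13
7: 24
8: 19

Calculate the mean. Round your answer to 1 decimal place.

Values: 2, 3, 4, 5, 6, 7, 8
Σfx = 19×2 + 4×3 + 17×4 + 15×5 + 13×6 + 24×7 + 19×8 = 591
n = Σf = 111
Mean = 591 / 111 = 5.3243

5.3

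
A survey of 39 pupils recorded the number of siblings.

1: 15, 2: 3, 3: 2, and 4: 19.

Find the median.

3

Cumulative frequencies: 15, 18, 20, 39
n = 39, so the median is the value in position (n+1)/2 = 20.
Position 20 falls at value 3.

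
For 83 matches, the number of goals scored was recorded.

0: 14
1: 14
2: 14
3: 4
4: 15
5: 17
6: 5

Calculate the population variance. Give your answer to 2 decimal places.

Values: 0, 1, 2, 3, 4, 5, 6
n = 83, Σfx = 229, mean = 2.7590
Σfx² = 951
Σf(x − x̄)² = Σfx² − (Σfx)²/n = 951 − 229²/83 = 319.1807
Population variance = 319.1807 / 83 = 3.8456

3.85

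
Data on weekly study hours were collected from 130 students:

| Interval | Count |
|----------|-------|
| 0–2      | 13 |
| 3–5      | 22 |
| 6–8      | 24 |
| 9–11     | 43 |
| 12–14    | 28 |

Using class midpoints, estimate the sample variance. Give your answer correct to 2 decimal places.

Midpoints: 1, 4, 7, 10, 13
n = 130, Σfm = 1063, mean = 8.1769
Σfm² = 10573
Σf(m − x̄)² = Σfm² − (Σfm)²/n = 10573 − 1063²/130 = 1880.9308
Sample variance = 1880.9308 / 129 = 14.5809

14.58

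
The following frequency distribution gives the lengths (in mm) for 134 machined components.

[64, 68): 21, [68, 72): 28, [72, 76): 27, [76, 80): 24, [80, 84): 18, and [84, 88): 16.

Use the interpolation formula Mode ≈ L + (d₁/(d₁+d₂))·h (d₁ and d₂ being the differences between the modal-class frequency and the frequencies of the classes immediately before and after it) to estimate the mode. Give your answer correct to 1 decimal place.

Modal class: [68, 72) (highest frequency 28).
d₁ = 28 − 21 = 7, d₂ = 28 − 27 = 1
Mode ≈ 68 + (7/(7+1)) × 4 = 68 + 3.5000 = 71.5000

71.5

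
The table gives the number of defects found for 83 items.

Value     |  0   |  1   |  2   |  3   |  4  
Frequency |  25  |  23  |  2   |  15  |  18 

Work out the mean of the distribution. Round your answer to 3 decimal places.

Values: 0, 1, 2, 3, 4
Σfx = 25×0 + 23×1 + 2×2 + 15×3 + 18×4 = 144
n = Σf = 83
Mean = 144 / 83 = 1.7349

1.735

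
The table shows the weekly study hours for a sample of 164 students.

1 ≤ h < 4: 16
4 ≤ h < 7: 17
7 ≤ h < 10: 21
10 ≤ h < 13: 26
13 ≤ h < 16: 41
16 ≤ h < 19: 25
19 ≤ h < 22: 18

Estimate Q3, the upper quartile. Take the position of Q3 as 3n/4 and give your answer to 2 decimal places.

Cumulative frequencies: 16, 33, 54, 80, 121, 146, 164
n = 164; position = 3n/4 = 123.
This falls in the class 16 ≤ h < 19: L = 16, F = 121, f = 25, h = 3.
Upper quartile ≈ 16 + ((123 − 121) / 25) × 3 = 16.2400

16.24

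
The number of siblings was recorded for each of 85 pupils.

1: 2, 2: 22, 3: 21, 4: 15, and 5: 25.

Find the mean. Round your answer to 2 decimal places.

Values: 1, 2, 3, 4, 5
Σfx = 2×1 + 22×2 + 21×3 + 15×4 + 25×5 = 294
n = Σf = 85
Mean = 294 / 85 = 3.4588

3.46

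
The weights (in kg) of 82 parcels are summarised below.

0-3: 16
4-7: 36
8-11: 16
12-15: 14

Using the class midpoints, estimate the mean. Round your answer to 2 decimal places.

Midpoints: 1.5, 5.5, 9.5, 13.5
Σfm = 16×1.5 + 36×5.5 + 16×9.5 + 14×13.5 = 563
n = Σf = 82
Mean = 563 / 82 = 6.8659

6.87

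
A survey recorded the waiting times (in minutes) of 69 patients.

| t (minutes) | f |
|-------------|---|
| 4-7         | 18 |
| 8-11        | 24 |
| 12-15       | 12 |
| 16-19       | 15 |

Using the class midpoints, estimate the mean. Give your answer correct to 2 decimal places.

10.89

Midpoints: 5.5, 9.5, 13.5, 17.5
Σfm = 18×5.5 + 24×9.5 + 12×13.5 + 15×17.5 = 751.5
n = Σf = 69
Mean = 751.5 / 69 = 10.8913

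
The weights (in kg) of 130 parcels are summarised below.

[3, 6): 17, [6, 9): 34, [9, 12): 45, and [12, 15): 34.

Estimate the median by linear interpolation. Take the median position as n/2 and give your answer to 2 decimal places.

9.93

Cumulative frequencies: 17, 51, 96, 130
n = 130; position = n/2 = 65.
This falls in the class [9, 12): L = 9, F = 51, f = 45, h = 3.
Median ≈ 9 + ((65 − 51) / 45) × 3 = 9.9333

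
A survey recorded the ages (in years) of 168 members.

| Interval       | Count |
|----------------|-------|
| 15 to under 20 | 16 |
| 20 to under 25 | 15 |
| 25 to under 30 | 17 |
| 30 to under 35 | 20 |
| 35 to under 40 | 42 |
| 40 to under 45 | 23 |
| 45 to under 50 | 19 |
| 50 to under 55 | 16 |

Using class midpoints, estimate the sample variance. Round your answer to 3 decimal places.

105.485

Midpoints: 17.5, 22.5, 27.5, 32.5, 37.5, 42.5, 47.5, 52.5
n = 168, Σfm = 6030, mean = 35.8929
Σfm² = 234050
Σf(m − x̄)² = Σfm² − (Σfm)²/n = 234050 − 6030²/168 = 17616.0714
Sample variance = 17616.0714 / 167 = 105.4855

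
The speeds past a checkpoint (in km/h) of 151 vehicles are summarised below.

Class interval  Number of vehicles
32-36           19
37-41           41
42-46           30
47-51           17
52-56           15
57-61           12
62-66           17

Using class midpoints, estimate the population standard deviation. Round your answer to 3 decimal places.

9.452

Midpoints: 34, 39, 44, 49, 54, 59, 64
n = 151, Σfm = 7004, mean = 46.3841
Σfm² = 338366
Σf(m − x̄)² = Σfm² − (Σfm)²/n = 338366 − 7004²/151 = 13491.7219
Population variance = 13491.7219 / 151 = 89.3492
Standard deviation = √89.3492 = 9.4525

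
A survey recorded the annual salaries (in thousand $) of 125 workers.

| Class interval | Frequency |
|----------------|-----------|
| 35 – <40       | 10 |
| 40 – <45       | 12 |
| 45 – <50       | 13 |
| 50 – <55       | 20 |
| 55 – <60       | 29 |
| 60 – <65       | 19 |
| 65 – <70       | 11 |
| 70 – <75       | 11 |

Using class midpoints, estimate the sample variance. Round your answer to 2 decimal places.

Midpoints: 37.5, 42.5, 47.5, 52.5, 57.5, 62.5, 67.5, 72.5
n = 125, Σfm = 6947.5, mean = 55.5800
Σfm² = 398231.25
Σf(m − x̄)² = Σfm² − (Σfm)²/n = 398231.25 − 6947.5²/125 = 12089.2000
Sample variance = 12089.2000 / 124 = 97.4935

97.49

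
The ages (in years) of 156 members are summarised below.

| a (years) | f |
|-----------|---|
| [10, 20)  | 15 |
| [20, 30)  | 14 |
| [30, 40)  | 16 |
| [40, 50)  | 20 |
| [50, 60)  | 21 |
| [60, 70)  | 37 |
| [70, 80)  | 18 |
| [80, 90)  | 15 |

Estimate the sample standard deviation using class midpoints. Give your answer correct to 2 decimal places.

21.03

Midpoints: 15, 25, 35, 45, 55, 65, 75, 85
n = 156, Σfm = 8220, mean = 52.6923
Σfm² = 501700
Σf(m − x̄)² = Σfm² − (Σfm)²/n = 501700 − 8220²/156 = 68569.2308
Sample variance = 68569.2308 / 155 = 442.3821
Standard deviation = √442.3821 = 21.0329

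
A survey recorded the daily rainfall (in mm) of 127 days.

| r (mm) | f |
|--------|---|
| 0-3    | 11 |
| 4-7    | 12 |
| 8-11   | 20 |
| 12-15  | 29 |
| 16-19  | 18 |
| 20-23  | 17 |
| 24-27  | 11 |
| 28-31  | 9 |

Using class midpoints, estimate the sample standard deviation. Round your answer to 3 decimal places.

7.813

Midpoints: 1.5, 5.5, 9.5, 13.5, 17.5, 21.5, 25.5, 29.5
n = 127, Σfm = 1890.5, mean = 14.8858
Σfm² = 35833.75
Σf(m − x̄)² = Σfm² − (Σfm)²/n = 35833.75 − 1890.5²/127 = 7692.0945
Sample variance = 7692.0945 / 126 = 61.0484
Standard deviation = √61.0484 = 7.8133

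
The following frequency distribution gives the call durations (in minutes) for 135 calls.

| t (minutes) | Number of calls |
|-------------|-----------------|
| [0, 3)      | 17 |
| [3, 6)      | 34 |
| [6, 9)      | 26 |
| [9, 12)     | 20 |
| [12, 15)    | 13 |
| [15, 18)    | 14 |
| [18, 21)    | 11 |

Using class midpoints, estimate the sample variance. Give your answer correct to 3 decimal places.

Midpoints: 1.5, 4.5, 7.5, 10.5, 13.5, 16.5, 19.5
n = 135, Σfm = 1204.5, mean = 8.9222
Σfm² = 14757.75
Σf(m − x̄)² = Σfm² − (Σfm)²/n = 14757.75 − 1204.5²/135 = 4010.9333
Sample variance = 4010.9333 / 134 = 29.9323

29.932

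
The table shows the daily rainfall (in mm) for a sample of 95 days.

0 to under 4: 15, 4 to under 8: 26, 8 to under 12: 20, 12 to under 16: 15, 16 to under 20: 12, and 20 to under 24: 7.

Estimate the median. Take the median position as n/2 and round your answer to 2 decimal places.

9.30

Cumulative frequencies: 15, 41, 61, 76, 88, 95
n = 95; position = n/2 = 47.5.
This falls in the class 8 to under 12: L = 8, F = 41, f = 20, h = 4.
Median ≈ 8 + ((47.5 − 41) / 20) × 4 = 9.3000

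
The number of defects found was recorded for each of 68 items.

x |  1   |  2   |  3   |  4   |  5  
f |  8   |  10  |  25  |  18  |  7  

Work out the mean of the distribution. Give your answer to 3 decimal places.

3.088

Values: 1, 2, 3, 4, 5
Σfx = 8×1 + 10×2 + 25×3 + 18×4 + 7×5 = 210
n = Σf = 68
Mean = 210 / 68 = 3.0882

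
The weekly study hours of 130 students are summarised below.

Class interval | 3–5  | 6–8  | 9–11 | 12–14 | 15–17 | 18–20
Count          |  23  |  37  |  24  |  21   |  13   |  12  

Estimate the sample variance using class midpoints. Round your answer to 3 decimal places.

21.628

Midpoints: 4, 7, 10, 13, 16, 19
n = 130, Σfm = 1300, mean = 10.0000
Σfm² = 15790
Σf(m − x̄)² = Σfm² − (Σfm)²/n = 15790 − 1300²/130 = 2790.0000
Sample variance = 2790.0000 / 129 = 21.6279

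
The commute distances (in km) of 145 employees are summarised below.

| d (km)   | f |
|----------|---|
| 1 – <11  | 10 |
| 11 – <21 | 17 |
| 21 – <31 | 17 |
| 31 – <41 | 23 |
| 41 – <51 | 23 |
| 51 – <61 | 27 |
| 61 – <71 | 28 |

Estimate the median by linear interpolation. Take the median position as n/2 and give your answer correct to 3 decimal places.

Cumulative frequencies: 10, 27, 44, 67, 90, 117, 145
n = 145; position = n/2 = 72.5.
This falls in the class 41 – <51: L = 41, F = 67, f = 23, h = 10.
Median ≈ 41 + ((72.5 − 67) / 23) × 10 = 43.3913

43.391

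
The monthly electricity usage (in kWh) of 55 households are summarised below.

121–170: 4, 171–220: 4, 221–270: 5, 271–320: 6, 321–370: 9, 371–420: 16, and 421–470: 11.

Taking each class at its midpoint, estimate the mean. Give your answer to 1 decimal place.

340.0

Midpoints: 145.5, 195.5, 245.5, 295.5, 345.5, 395.5, 445.5
Σfm = 4×145.5 + 4×195.5 + 5×245.5 + 6×295.5 + 9×345.5 + 16×395.5 + 11×445.5 = 18702.5
n = Σf = 55
Mean = 18702.5 / 55 = 340.0455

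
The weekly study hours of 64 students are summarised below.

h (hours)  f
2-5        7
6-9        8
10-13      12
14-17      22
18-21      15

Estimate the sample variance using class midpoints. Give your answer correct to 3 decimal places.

Midpoints: 3.5, 7.5, 11.5, 15.5, 19.5
n = 64, Σfm = 856, mean = 13.3750
Σfm² = 13112
Σf(m − x̄)² = Σfm² − (Σfm)²/n = 13112 − 856²/64 = 1663.0000
Sample variance = 1663.0000 / 63 = 26.3968

26.397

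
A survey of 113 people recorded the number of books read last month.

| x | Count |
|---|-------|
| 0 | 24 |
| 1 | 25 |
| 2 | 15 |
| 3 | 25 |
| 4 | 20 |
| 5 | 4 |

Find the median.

Cumulative frequencies: 24, 49, 64, 89, 109, 113
n = 113, so the median is the value in position (n+1)/2 = 57.
Position 57 falls at value 2.

2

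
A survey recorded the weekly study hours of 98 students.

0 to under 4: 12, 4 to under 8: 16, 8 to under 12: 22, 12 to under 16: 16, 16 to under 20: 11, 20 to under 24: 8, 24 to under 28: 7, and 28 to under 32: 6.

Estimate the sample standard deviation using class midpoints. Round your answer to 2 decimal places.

8.05

Midpoints: 2, 6, 10, 14, 18, 22, 26, 30
n = 98, Σfm = 1300, mean = 13.2653
Σfm² = 23528
Σf(m − x̄)² = Σfm² − (Σfm)²/n = 23528 − 1300²/98 = 6283.1020
Sample variance = 6283.1020 / 97 = 64.7742
Standard deviation = √64.7742 = 8.0482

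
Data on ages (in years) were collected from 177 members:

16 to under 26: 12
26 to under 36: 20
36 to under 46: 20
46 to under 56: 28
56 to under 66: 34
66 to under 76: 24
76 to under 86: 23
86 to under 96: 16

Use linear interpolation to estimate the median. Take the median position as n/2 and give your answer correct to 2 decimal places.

Cumulative frequencies: 12, 32, 52, 80, 114, 138, 161, 177
n = 177; position = n/2 = 88.5.
This falls in the class 56 to under 66: L = 56, F = 80, f = 34, h = 10.
Median ≈ 56 + ((88.5 − 80) / 34) × 10 = 58.5000

58.50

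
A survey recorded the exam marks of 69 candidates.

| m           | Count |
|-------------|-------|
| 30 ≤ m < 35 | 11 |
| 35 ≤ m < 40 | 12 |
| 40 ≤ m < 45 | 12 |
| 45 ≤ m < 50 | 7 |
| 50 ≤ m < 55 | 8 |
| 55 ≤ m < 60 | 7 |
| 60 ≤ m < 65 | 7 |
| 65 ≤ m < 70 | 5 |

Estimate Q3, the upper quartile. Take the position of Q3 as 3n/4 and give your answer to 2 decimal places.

56.25

Cumulative frequencies: 11, 23, 35, 42, 50, 57, 64, 69
n = 69; position = 3n/4 = 51.75.
This falls in the class 55 ≤ m < 60: L = 55, F = 50, f = 7, h = 5.
Upper quartile ≈ 55 + ((51.75 − 50) / 7) × 5 = 56.2500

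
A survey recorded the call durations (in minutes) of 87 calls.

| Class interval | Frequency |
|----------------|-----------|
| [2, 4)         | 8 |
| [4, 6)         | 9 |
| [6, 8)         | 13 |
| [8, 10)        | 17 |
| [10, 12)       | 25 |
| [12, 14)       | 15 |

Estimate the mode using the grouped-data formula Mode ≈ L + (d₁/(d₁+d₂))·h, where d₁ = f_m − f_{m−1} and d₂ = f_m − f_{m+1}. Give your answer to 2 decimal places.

10.89

Modal class: [10, 12) (highest frequency 25).
d₁ = 25 − 17 = 8, d₂ = 25 − 15 = 10
Mode ≈ 10 + (8/(8+10)) × 2 = 10 + 0.8889 = 10.8889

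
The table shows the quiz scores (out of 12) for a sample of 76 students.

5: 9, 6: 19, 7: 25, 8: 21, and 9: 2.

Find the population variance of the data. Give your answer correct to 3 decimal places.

1.080

Values: 5, 6, 7, 8, 9
n = 76, Σfx = 520, mean = 6.8421
Σfx² = 3640
Σf(x − x̄)² = Σfx² − (Σfx)²/n = 3640 − 520²/76 = 82.1053
Population variance = 82.1053 / 76 = 1.0803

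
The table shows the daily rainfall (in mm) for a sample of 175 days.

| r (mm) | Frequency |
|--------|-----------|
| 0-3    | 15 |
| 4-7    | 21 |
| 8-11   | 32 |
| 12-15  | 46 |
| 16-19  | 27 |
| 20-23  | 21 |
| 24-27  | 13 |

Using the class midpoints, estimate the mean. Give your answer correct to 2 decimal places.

13.25

Midpoints: 1.5, 5.5, 9.5, 13.5, 17.5, 21.5, 25.5
Σfm = 15×1.5 + 21×5.5 + 32×9.5 + 46×13.5 + 27×17.5 + 21×21.5 + 13×25.5 = 2318.5
n = Σf = 175
Mean = 2318.5 / 175 = 13.2486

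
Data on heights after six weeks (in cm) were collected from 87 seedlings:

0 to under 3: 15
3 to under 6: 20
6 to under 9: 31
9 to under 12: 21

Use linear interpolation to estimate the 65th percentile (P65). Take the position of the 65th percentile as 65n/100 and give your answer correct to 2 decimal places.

Cumulative frequencies: 15, 35, 66, 87
n = 87; position = 65n/100 = 56.55.
This falls in the class 6 to under 9: L = 6, F = 35, f = 31, h = 3.
65th percentile ≈ 6 + ((56.55 − 35) / 31) × 3 = 8.0855

8.09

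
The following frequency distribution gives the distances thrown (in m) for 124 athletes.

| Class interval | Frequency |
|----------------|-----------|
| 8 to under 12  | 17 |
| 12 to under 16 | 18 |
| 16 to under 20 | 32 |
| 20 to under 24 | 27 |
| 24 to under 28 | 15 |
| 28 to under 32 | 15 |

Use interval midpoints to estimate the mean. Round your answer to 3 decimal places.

Midpoints: 10, 14, 18, 22, 26, 30
Σfm = 17×10 + 18×14 + 32×18 + 27×22 + 15×26 + 15×30 = 2432
n = Σf = 124
Mean = 2432 / 124 = 19.6129

19.613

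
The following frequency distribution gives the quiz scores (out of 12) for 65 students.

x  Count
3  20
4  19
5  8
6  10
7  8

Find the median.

4

Cumulative frequencies: 20, 39, 47, 57, 65
n = 65, so the median is the value in position (n+1)/2 = 33.
Position 33 falls at value 4.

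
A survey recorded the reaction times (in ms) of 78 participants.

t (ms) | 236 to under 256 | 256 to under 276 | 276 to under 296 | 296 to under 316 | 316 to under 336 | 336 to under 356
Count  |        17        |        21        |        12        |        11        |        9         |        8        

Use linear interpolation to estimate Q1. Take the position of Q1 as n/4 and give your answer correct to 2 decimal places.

Cumulative frequencies: 17, 38, 50, 61, 70, 78
n = 78; position = n/4 = 19.5.
This falls in the class 256 to under 276: L = 256, F = 17, f = 21, h = 20.
Lower quartile ≈ 256 + ((19.5 − 17) / 21) × 20 = 258.3810

258.38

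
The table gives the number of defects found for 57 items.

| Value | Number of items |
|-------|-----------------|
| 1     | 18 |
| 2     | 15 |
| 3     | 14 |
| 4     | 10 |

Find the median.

Cumulative frequencies: 18, 33, 47, 57
n = 57, so the median is the value in position (n+1)/2 = 29.
Position 29 falls at value 2.

2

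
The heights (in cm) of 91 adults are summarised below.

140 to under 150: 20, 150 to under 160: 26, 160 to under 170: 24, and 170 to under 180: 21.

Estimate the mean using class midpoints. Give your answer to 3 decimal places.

160.055

Midpoints: 145, 155, 165, 175
Σfm = 20×145 + 26×155 + 24×165 + 21×175 = 14565
n = Σf = 91
Mean = 14565 / 91 = 160.0549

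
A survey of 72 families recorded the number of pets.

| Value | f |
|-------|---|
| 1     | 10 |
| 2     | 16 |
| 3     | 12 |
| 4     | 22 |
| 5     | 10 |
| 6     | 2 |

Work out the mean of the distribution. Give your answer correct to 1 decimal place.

Values: 1, 2, 3, 4, 5, 6
Σfx = 10×1 + 16×2 + 12×3 + 22×4 + 10×5 + 2×6 = 228
n = Σf = 72
Mean = 228 / 72 = 3.1667

3.2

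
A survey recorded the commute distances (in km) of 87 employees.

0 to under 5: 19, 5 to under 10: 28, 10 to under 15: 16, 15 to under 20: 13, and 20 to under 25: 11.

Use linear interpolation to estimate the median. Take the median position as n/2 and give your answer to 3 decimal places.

Cumulative frequencies: 19, 47, 63, 76, 87
n = 87; position = n/2 = 43.5.
This falls in the class 5 to under 10: L = 5, F = 19, f = 28, h = 5.
Median ≈ 5 + ((43.5 − 19) / 28) × 5 = 9.3750

9.375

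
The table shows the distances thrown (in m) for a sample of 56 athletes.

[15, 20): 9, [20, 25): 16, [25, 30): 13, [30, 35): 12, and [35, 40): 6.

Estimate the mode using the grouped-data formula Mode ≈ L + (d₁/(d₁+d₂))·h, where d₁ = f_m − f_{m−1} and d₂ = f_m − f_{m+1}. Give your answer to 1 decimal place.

Modal class: [20, 25) (highest frequency 16).
d₁ = 16 − 9 = 7, d₂ = 16 − 13 = 3
Mode ≈ 20 + (7/(7+3)) × 5 = 20 + 3.5000 = 23.5000

23.5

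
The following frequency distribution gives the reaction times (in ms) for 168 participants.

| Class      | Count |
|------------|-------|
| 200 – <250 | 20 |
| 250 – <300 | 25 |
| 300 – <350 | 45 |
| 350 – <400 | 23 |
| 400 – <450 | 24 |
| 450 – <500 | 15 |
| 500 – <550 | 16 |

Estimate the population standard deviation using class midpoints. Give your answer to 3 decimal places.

Midpoints: 225, 275, 325, 375, 425, 475, 525
n = 168, Σfm = 60350, mean = 359.2262
Σfm² = 23020000
Σf(m − x̄)² = Σfm² − (Σfm)²/n = 23020000 − 60350²/168 = 1340699.4048
Population variance = 1340699.4048 / 168 = 7980.3536
Standard deviation = √7980.3536 = 89.3328

89.333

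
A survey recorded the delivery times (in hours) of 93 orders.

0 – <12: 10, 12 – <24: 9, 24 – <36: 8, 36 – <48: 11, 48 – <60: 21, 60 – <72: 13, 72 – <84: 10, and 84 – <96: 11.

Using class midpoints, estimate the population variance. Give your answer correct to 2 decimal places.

Midpoints: 6, 18, 30, 42, 54, 66, 78, 90
n = 93, Σfm = 4686, mean = 50.3871
Σfm² = 297684
Σf(m − x̄)² = Σfm² − (Σfm)²/n = 297684 − 4686²/93 = 61570.0645
Population variance = 61570.0645 / 93 = 662.0437

662.04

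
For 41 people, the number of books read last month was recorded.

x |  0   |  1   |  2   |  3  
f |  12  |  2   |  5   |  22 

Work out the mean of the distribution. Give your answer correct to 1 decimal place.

1.9

Values: 0, 1, 2, 3
Σfx = 12×0 + 2×1 + 5×2 + 22×3 = 78
n = Σf = 41
Mean = 78 / 41 = 1.9024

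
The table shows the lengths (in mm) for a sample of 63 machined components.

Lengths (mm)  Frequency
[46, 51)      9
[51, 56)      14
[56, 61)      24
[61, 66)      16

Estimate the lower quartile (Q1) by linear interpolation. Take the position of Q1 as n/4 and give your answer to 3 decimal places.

53.411

Cumulative frequencies: 9, 23, 47, 63
n = 63; position = n/4 = 15.75.
This falls in the class [51, 56): L = 51, F = 9, f = 14, h = 5.
Lower quartile ≈ 51 + ((15.75 − 9) / 14) × 5 = 53.4107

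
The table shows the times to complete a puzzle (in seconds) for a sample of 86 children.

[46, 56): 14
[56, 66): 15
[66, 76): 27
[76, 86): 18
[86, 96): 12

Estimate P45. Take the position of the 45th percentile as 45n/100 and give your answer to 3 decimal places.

69.593

Cumulative frequencies: 14, 29, 56, 74, 86
n = 86; position = 45n/100 = 38.7.
This falls in the class [66, 76): L = 66, F = 29, f = 27, h = 10.
45th percentile ≈ 66 + ((38.7 − 29) / 27) × 10 = 69.5926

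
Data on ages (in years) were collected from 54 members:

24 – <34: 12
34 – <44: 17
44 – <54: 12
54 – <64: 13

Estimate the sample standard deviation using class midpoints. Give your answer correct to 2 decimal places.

Midpoints: 29, 39, 49, 59
n = 54, Σfm = 2366, mean = 43.8148
Σfm² = 110014
Σf(m − x̄)² = Σfm² − (Σfm)²/n = 110014 − 2366²/54 = 6348.1481
Sample variance = 6348.1481 / 53 = 119.7764
Standard deviation = √119.7764 = 10.9442

10.94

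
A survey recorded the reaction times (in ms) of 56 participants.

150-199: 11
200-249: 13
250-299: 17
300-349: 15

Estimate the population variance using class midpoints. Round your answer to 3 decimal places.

Midpoints: 174.5, 224.5, 274.5, 324.5
n = 56, Σfm = 14372, mean = 256.6429
Σfm² = 3850614
Σf(m − x̄)² = Σfm² − (Σfm)²/n = 3850614 − 14372²/56 = 162142.8571
Population variance = 162142.8571 / 56 = 2895.4082

2895.408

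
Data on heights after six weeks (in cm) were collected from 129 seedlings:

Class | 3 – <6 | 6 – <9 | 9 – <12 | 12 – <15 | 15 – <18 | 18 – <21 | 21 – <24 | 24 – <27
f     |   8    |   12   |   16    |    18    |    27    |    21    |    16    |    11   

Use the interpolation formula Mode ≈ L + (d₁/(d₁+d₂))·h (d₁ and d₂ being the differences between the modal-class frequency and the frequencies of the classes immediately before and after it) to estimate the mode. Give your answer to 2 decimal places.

16.80

Modal class: 15 – <18 (highest frequency 27).
d₁ = 27 − 18 = 9, d₂ = 27 − 21 = 6
Mode ≈ 15 + (9/(9+6)) × 3 = 15 + 1.8000 = 16.8000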